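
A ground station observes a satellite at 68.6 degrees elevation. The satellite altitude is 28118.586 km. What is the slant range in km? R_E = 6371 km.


h = 28118.586 km, el = 68.6 deg
d = -R_E*sin(el) + sqrt((R_E*sin(el))^2 + 2*R_E*h + h^2)
d = -6371.0000*sin(1.1973) + sqrt((6371.0000*0.9310558)^2 + 2*6371.0000*28118.586 + 28118.586^2)
d = 28479.3991 km

28479.3991 km


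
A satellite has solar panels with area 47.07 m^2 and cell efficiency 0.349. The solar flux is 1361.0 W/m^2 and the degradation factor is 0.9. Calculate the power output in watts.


P = area * eta * S * degradation
P = 47.07 * 0.349 * 1361.0 * 0.9
P = 20121.9590 W

20121.9590 W


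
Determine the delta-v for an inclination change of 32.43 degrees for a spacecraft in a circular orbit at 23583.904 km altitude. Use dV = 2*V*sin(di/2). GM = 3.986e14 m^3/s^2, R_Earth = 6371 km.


r = 29954.9040 km = 2.9954904e+07 m
V = sqrt(mu/r) = 3647.8308 m/s
di = 32.43 deg = 0.5660103 rad
dV = 2*V*sin(di/2) = 2*3647.8308*sin(0.2830051)
dV = 2037.2588 m/s = 2.0373 km/s

2.0373 km/s


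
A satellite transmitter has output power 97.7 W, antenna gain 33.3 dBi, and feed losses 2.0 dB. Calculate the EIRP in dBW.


Pt = 97.7 W = 19.8989 dBW
EIRP = Pt_dBW + Gt - losses = 19.8989 + 33.3 - 2.0 = 51.1989 dBW

51.1989 dBW


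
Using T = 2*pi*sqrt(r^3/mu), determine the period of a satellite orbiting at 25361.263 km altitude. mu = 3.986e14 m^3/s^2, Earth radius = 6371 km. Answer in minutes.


r = 31732.2630 km = 3.1732263e+07 m
T = 2*pi*sqrt(r^3/mu) = 2*pi*sqrt(3.1952374e+22 / 3.986e14)
T = 56255.2150 s = 937.5869 min

937.5869 minutes


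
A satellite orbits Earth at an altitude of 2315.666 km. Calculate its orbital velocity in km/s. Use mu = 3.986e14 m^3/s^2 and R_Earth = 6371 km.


r = R_E + alt = 6371.0 + 2315.666 = 8686.6660 km = 8.686666e+06 m
v = sqrt(mu/r) = sqrt(3.986e14 / 8.686666e+06) = 6773.9515 m/s = 6.7740 km/s

6.7740 km/s


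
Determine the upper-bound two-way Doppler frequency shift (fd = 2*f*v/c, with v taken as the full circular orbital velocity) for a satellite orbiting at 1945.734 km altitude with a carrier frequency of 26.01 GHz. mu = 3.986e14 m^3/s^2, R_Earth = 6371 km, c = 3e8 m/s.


r = 8.316734e+06 m
v = sqrt(mu/r) = 6922.9667 m/s (worst-case radial velocity)
f = 26.01 GHz = 2.601e+10 Hz
fd = 2*f*v/c = 2*2.601e+10*6922.9667/3.0e+08
fd = 1.2004424e+06 Hz

1.2004e+06 Hz


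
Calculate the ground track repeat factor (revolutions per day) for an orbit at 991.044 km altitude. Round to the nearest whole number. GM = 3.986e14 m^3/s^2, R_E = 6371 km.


r = 7.362044e+06 m
T = 2*pi*sqrt(r^3/mu) = 6286.4988 s = 104.7750 min
revs/day = 1440 / 104.7750 = 13.7437
Rounded: 14 revolutions per day

14 revolutions per day


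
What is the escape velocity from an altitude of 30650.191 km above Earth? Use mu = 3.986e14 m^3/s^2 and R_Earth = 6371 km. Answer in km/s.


r = 6371.0 + 30650.191 = 37021.1910 km = 3.7021191e+07 m
v_esc = sqrt(2*mu/r) = sqrt(2*3.986e14 / 3.7021191e+07)
v_esc = 4640.4324 m/s = 4.6404 km/s

4.6404 km/s


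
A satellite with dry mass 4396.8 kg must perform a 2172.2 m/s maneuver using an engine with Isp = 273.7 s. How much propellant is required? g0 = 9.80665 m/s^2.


ve = Isp * g0 = 273.7 * 9.80665 = 2684.080105 m/s
mass ratio = exp(dv/ve) = exp(2172.2/2684.080105) = 2.24631322
m_prop = m_dry * (mr - 1) = 4396.8 * (2.24631322 - 1)
m_prop = 5479.7900 kg

5479.7900 kg


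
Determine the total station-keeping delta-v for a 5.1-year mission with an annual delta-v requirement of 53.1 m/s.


dV = rate * years = 53.1 * 5.1
dV = 270.8100 m/s

270.8100 m/s


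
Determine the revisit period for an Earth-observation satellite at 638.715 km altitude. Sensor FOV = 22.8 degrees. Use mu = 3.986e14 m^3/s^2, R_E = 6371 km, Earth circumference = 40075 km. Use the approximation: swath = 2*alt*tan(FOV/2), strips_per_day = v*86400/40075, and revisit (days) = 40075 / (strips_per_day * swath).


swath = 2*638.715*tan(0.1989675) = 257.5751 km
v = sqrt(mu/r) = 7540.8181 m/s = 7.5408 km/s
strips/day = v*86400/40075 = 7.5408*86400/40075 = 16.2577
coverage/day = strips * swath = 16.2577 * 257.5751 = 4187.5741 km
revisit = 40075 / 4187.5741 = 9.5700 days

9.5700 days


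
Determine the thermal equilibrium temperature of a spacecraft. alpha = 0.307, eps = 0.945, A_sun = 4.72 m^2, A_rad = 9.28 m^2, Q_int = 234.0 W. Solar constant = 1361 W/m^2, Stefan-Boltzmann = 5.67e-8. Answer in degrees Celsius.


Numerator = alpha*S*A_sun + Q_int = 0.307*1361*4.72 + 234.0 = 2206.1434 W
Denominator = eps*sigma*A_rad = 0.945*5.67e-8*9.28 = 4.9723632e-07 W/K^4
T^4 = 4.4368107e+09 K^4
T = 258.0879 K = -15.0621 C

-15.0621 degrees Celsius


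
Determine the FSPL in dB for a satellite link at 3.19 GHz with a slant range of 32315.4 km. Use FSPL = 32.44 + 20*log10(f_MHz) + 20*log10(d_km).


f = 3.19 GHz = 3190.0000 MHz
d = 32315.4 km
FSPL = 32.44 + 20*log10(3190.0000) + 20*log10(32315.4)
FSPL = 32.44 + 70.0758 + 90.1882
FSPL = 192.7040 dB

192.7040 dB


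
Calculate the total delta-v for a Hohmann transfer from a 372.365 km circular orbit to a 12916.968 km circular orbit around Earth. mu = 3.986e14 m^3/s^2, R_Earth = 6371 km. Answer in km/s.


r1 = 6743.3650 km = 6.743365e+06 m
r2 = 19287.9680 km = 1.9287968e+07 m
dv1 = sqrt(mu/r1)*(sqrt(2*r2/(r1+r2)) - 1) = 1670.9350 m/s
dv2 = sqrt(mu/r2)*(1 - sqrt(2*r1/(r1+r2))) = 1273.8280 m/s
total dv = |dv1| + |dv2| = 1670.9350 + 1273.8280 = 2944.7630 m/s = 2.9448 km/s

2.9448 km/s


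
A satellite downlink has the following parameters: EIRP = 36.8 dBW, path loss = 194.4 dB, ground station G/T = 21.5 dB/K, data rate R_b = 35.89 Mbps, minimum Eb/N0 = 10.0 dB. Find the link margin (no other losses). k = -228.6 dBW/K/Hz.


C/N0 = EIRP - FSPL + G/T - k = 36.8 - 194.4 + 21.5 - (-228.6)
C/N0 = 92.5000 dB-Hz
R_b = 35.89 Mbps = 3.589e+07 bps -> 10*log10(R_b) = 75.5497 dB-Hz
Eb/N0 = C/N0 - 10*log10(R_b) = 92.5000 - 75.5497 = 16.9503 dB
Margin = Eb/N0 - Eb/N0_req = 16.9503 - 10.0 = 6.9503 dB (link closes)

6.9503 dB


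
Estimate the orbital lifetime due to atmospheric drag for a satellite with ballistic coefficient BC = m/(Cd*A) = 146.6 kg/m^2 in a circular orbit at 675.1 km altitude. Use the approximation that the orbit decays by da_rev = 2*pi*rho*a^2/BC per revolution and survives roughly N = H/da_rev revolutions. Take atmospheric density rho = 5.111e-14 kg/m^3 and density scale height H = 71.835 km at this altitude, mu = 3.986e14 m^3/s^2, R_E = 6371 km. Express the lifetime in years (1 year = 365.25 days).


a = R_E + alt = 7046.1000 km = 7.0461e+06 m
da_rev = 2*pi*rho*a^2/BC = 2*pi*5.111e-14*(7.0461e+06)^2/146.6 = 0.108755038 m per revolution
N = H/da_rev = 71835.0000 m / 0.108755038 m = 660521.1252 revolutions
P = 2*pi*sqrt(a^3/mu) = 5886.1920 s
lifetime = N*P = 660521.1252 * 5886.1920 = 3.8879542e+09 s = 44999.4696 days
years = 44999.4696 / 365.25 = 123.2018 years

123.2018 years


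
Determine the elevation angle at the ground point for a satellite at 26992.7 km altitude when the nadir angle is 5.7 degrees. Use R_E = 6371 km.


r = R_E + alt = 33363.7000 km
Law of sines in the satellite / Earth-center / ground-point triangle:
  sin(nadir)/R_E = sin(90 + el)/r  =>  cos(el) = (r/R_E)*sin(nadir)
cos(el) = (33363.7000 / 6371.0000) * sin(5.7 deg) = 0.5201184
el = arccos(0.5201184) = 58.6598 deg
(Earth-central angle = 90 - nadir - el = 25.6402 deg)

58.6598 degrees


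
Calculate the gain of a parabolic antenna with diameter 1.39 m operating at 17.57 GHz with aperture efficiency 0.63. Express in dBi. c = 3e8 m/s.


lambda = c/f = 3e8 / 1.757e+10 = 0.01707456 m
G = eta*(pi*D/lambda)^2 = 0.63*(pi*1.39/0.01707456)^2
G = 41206.9916 (linear)
G = 10*log10(41206.9916) = 46.1497 dBi

46.1497 dBi


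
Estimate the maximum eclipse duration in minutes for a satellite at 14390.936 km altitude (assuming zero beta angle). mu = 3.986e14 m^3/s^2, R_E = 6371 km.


r = 20761.9360 km
T = 496.2057 min
Eclipse fraction = arcsin(R_E/r)/pi = arcsin(6371.0000/20761.9360)/pi
= arcsin(0.3068596)/pi = 0.09927822
Eclipse duration = 0.09927822 * 496.2057 = 49.2624 min

49.2624 minutes


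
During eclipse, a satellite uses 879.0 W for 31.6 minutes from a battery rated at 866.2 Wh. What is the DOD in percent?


E_used = P * t / 60 = 879.0 * 31.6 / 60 = 462.9400 Wh
DOD = E_used / E_total * 100 = 462.9400 / 866.2 * 100
DOD = 53.4449 %

53.4449 %


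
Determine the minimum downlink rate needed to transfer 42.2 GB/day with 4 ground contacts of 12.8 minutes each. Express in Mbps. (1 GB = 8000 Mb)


total contact time = 4 * 12.8 * 60 = 3072.0000 s
data = 42.2 GB = 337600.0000 Mb
rate = 337600.0000 / 3072.0000 = 109.8958 Mbps

109.8958 Mbps


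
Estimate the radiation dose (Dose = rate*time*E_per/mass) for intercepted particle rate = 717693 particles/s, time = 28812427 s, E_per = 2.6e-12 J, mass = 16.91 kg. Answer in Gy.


Total energy deposited = rate * time * E_per
  = 717693 * 28812427 * 2.6e-12 = 53.7640 J
Dose = E_total / mass = 53.7640 / 16.91
Dose = 3.1794 Gy

3.1794 Gy


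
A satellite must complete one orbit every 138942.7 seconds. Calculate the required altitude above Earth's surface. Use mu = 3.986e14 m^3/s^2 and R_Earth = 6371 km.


T = 138942.7 s
r = (mu*T^2/(4*pi^2))^(1/3) = (3.986e14 * 138942.7^2 / (4*pi^2))^(1/3)
r = 5.798064e+07 m = 57980.6405 km
alt = r - R_E = 57980.6405 - 6371 = 51609.6405 km

51609.6405 km


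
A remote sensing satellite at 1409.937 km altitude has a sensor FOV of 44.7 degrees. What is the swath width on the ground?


FOV = 44.7 deg = 0.7801622 rad
swath = 2 * alt * tan(FOV/2) = 2 * 1409.937 * tan(0.3900811)
swath = 2 * 1409.937 * 0.4111497
swath = 1159.3904 km

1159.3904 km


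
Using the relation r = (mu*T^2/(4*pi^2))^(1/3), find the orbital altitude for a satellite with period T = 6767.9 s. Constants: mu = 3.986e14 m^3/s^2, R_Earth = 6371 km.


T = 6767.9 s
r = (mu*T^2/(4*pi^2))^(1/3) = (3.986e14 * 6767.9^2 / (4*pi^2))^(1/3)
r = 7.7332457e+06 m = 7733.2457 km
alt = r - R_E = 7733.2457 - 6371 = 1362.2457 km

1362.2457 km


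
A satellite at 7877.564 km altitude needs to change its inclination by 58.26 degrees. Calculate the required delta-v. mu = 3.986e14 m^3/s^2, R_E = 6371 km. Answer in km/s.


r = 14248.5640 km = 1.4248564e+07 m
V = sqrt(mu/r) = 5289.1161 m/s
di = 58.26 deg = 1.0168 rad
dV = 2*V*sin(di/2) = 2*5289.1161*sin(0.5084144)
dV = 5149.4075 m/s = 5.1494 km/s

5.1494 km/s


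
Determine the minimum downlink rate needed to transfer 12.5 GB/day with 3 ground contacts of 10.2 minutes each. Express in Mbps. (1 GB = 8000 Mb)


total contact time = 3 * 10.2 * 60 = 1836.0000 s
data = 12.5 GB = 100000.0000 Mb
rate = 100000.0000 / 1836.0000 = 54.4662 Mbps

54.4662 Mbps


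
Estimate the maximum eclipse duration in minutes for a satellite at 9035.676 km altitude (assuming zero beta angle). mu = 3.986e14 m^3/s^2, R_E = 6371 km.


r = 15406.6760 km
T = 317.1929 min
Eclipse fraction = arcsin(R_E/r)/pi = arcsin(6371.0000/15406.6760)/pi
= arcsin(0.413522)/pi = 0.1357015
Eclipse duration = 0.1357015 * 317.1929 = 43.0436 min

43.0436 minutes


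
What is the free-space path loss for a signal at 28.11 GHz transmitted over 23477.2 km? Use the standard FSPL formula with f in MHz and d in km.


f = 28.11 GHz = 28110.0000 MHz
d = 23477.2 km
FSPL = 32.44 + 20*log10(28110.0000) + 20*log10(23477.2)
FSPL = 32.44 + 88.9772 + 87.4129
FSPL = 208.8301 dB

208.8301 dB


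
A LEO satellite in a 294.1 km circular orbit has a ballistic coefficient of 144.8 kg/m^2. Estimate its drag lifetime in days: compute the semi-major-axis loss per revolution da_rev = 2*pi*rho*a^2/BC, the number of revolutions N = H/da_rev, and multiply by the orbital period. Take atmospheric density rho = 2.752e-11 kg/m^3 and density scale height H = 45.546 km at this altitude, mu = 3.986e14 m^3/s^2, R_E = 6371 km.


a = R_E + alt = 6665.1000 km = 6.6651e+06 m
da_rev = 2*pi*rho*a^2/BC = 2*pi*2.752e-11*(6.6651e+06)^2/144.8 = 53.048496 m per revolution
N = H/da_rev = 45546.0000 m / 53.048496 m = 858.5729 revolutions
P = 2*pi*sqrt(a^3/mu) = 5415.2839 s
lifetime = N*P = 858.5729 * 5415.2839 = 4.6494159e+06 s = 53.8127 days

53.8127 days


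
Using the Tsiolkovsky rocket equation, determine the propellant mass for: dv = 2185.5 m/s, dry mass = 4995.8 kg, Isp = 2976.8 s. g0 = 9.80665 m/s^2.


ve = Isp * g0 = 2976.8 * 9.80665 = 29192.435720 m/s
mass ratio = exp(dv/ve) = exp(2185.5/29192.435720) = 1.07773895
m_prop = m_dry * (mr - 1) = 4995.8 * (1.07773895 - 1)
m_prop = 388.3683 kg

388.3683 kg


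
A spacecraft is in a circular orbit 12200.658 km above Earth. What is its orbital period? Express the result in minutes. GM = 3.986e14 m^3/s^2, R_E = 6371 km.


r = 18571.6580 km = 1.8571658e+07 m
T = 2*pi*sqrt(r^3/mu) = 2*pi*sqrt(6.4054852e+21 / 3.986e14)
T = 25187.6261 s = 419.7938 min

419.7938 minutes


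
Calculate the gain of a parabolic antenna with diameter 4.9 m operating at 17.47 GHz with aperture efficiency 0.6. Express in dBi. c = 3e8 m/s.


lambda = c/f = 3e8 / 1.747e+10 = 0.0171723 m
G = eta*(pi*D/lambda)^2 = 0.6*(pi*4.9/0.0171723)^2
G = 482154.7575 (linear)
G = 10*log10(482154.7575) = 56.8319 dBi

56.8319 dBi


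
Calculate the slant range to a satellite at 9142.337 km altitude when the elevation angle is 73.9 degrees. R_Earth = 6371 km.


h = 9142.337 km, el = 73.9 deg
d = -R_E*sin(el) + sqrt((R_E*sin(el))^2 + 2*R_E*h + h^2)
d = -6371.0000*sin(1.2898) + sqrt((6371.0000*0.9607792)^2 + 2*6371.0000*9142.337 + 9142.337^2)
d = 9291.2782 km

9291.2782 km


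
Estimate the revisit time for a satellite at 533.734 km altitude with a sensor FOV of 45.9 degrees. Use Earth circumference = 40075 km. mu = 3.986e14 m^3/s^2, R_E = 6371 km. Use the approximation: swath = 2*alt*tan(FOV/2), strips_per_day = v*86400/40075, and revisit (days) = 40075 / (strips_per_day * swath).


swath = 2*533.734*tan(0.4005531) = 452.0143 km
v = sqrt(mu/r) = 7597.9280 m/s = 7.5979 km/s
strips/day = v*86400/40075 = 7.5979*86400/40075 = 16.3808
coverage/day = strips * swath = 16.3808 * 452.0143 = 7404.3606 km
revisit = 40075 / 7404.3606 = 5.4124 days

5.4124 days


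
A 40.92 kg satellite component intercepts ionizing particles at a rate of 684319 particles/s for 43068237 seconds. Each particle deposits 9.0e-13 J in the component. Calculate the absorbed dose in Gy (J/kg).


Total energy deposited = rate * time * E_per
  = 684319 * 43068237 * 9.0e-13 = 26.5252 J
Dose = E_total / mass = 26.5252 / 40.92
Dose = 0.6482202 Gy

0.6482 Gy


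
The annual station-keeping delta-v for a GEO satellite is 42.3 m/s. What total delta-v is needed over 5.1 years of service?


dV = rate * years = 42.3 * 5.1
dV = 215.7300 m/s

215.7300 m/s


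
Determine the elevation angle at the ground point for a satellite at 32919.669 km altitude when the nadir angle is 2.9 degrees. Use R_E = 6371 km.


r = R_E + alt = 39290.6690 km
Law of sines in the satellite / Earth-center / ground-point triangle:
  sin(nadir)/R_E = sin(90 + el)/r  =>  cos(el) = (r/R_E)*sin(nadir)
cos(el) = (39290.6690 / 6371.0000) * sin(2.9 deg) = 0.3120123
el = arccos(0.3120123) = 71.8195 deg
(Earth-central angle = 90 - nadir - el = 15.2805 deg)

71.8195 degrees


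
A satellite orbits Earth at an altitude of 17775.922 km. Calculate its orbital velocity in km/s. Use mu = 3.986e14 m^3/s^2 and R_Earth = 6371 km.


r = R_E + alt = 6371.0 + 17775.922 = 24146.9220 km = 2.4146922e+07 m
v = sqrt(mu/r) = sqrt(3.986e14 / 2.4146922e+07) = 4062.9152 m/s = 4.0629 km/s

4.0629 km/s


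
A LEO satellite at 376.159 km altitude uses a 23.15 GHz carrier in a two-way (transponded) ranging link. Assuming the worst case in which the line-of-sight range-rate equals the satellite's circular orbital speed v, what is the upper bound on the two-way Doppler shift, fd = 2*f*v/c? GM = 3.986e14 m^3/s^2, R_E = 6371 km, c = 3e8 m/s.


r = 6.747159e+06 m
v = sqrt(mu/r) = 7686.1379 m/s (worst-case radial velocity)
f = 23.15 GHz = 2.315e+10 Hz
fd = 2*f*v/c = 2*2.315e+10*7686.1379/3.0e+08
fd = 1.1862273e+06 Hz

1.1862e+06 Hz


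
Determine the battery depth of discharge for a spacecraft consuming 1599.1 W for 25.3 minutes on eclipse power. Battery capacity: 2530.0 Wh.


E_used = P * t / 60 = 1599.1 * 25.3 / 60 = 674.2872 Wh
DOD = E_used / E_total * 100 = 674.2872 / 2530.0 * 100
DOD = 26.6517 %

26.6517 %


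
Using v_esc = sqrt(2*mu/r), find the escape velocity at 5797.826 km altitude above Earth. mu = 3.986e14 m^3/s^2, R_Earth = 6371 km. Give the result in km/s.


r = 6371.0 + 5797.826 = 12168.8260 km = 1.2168826e+07 m
v_esc = sqrt(2*mu/r) = sqrt(2*3.986e14 / 1.2168826e+07)
v_esc = 8093.9274 m/s = 8.0939 km/s

8.0939 km/s


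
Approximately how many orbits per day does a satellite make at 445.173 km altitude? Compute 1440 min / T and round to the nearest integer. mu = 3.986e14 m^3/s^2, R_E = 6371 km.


r = 6.816173e+06 m
T = 2*pi*sqrt(r^3/mu) = 5600.4397 s = 93.3407 min
revs/day = 1440 / 93.3407 = 15.4274
Rounded: 15 revolutions per day

15 revolutions per day


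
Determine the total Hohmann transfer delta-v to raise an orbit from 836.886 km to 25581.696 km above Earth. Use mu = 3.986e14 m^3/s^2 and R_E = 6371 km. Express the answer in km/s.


r1 = 7207.8860 km = 7.207886e+06 m
r2 = 31952.6960 km = 3.1952696e+07 m
dv1 = sqrt(mu/r1)*(sqrt(2*r2/(r1+r2)) - 1) = 2063.2444 m/s
dv2 = sqrt(mu/r2)*(1 - sqrt(2*r1/(r1+r2))) = 1389.0164 m/s
total dv = |dv1| + |dv2| = 2063.2444 + 1389.0164 = 3452.2608 m/s = 3.4523 km/s

3.4523 km/s


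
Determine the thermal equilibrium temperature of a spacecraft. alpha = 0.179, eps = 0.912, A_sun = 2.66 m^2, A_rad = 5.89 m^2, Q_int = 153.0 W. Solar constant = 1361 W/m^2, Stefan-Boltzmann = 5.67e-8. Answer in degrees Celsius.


Numerator = alpha*S*A_sun + Q_int = 0.179*1361*2.66 + 153.0 = 801.0265 W
Denominator = eps*sigma*A_rad = 0.912*5.67e-8*5.89 = 3.0457426e-07 W/K^4
T^4 = 2.6299877e+09 K^4
T = 226.4584 K = -46.6916 C

-46.6916 degrees Celsius


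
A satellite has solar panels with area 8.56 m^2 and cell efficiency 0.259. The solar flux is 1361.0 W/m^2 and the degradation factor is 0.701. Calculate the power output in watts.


P = area * eta * S * degradation
P = 8.56 * 0.259 * 1361.0 * 0.701
P = 2115.1914 W

2115.1914 W


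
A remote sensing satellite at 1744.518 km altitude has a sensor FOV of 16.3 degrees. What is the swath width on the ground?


FOV = 16.3 deg = 0.2844887 rad
swath = 2 * alt * tan(FOV/2) = 2 * 1744.518 * tan(0.1422443)
swath = 2 * 1744.518 * 0.1432115
swath = 499.6702 km

499.6702 km


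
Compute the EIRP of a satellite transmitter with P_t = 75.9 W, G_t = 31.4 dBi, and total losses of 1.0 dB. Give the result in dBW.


Pt = 75.9 W = 18.8024 dBW
EIRP = Pt_dBW + Gt - losses = 18.8024 + 31.4 - 1.0 = 49.2024 dBW

49.2024 dBW


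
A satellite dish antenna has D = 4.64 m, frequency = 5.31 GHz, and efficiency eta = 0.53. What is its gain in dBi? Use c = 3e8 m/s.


lambda = c/f = 3e8 / 5.31e+09 = 0.05649718 m
G = eta*(pi*D/lambda)^2 = 0.53*(pi*4.64/0.05649718)^2
G = 35282.3991 (linear)
G = 10*log10(35282.3991) = 45.4756 dBi

45.4756 dBi


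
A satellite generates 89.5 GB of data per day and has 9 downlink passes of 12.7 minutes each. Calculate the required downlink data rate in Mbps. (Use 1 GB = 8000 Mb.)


total contact time = 9 * 12.7 * 60 = 6858.0000 s
data = 89.5 GB = 716000.0000 Mb
rate = 716000.0000 / 6858.0000 = 104.4036 Mbps

104.4036 Mbps


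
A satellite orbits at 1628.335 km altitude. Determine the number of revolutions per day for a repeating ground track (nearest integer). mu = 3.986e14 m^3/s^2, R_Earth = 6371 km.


r = 7.999335e+06 m
T = 2*pi*sqrt(r^3/mu) = 7120.1976 s = 118.6700 min
revs/day = 1440 / 118.6700 = 12.1345
Rounded: 12 revolutions per day

12 revolutions per day


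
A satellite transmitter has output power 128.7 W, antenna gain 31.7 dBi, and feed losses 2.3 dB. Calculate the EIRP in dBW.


Pt = 128.7 W = 21.0958 dBW
EIRP = Pt_dBW + Gt - losses = 21.0958 + 31.7 - 2.3 = 50.4958 dBW

50.4958 dBW


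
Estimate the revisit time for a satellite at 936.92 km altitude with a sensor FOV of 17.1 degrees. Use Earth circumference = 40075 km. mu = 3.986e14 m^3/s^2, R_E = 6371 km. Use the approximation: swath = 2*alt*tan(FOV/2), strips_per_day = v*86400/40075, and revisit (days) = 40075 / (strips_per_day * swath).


swath = 2*936.92*tan(0.1492257) = 281.7192 km
v = sqrt(mu/r) = 7385.3614 m/s = 7.3854 km/s
strips/day = v*86400/40075 = 7.3854*86400/40075 = 15.9225
coverage/day = strips * swath = 15.9225 * 281.7192 = 4485.6819 km
revisit = 40075 / 4485.6819 = 8.9340 days

8.9340 days


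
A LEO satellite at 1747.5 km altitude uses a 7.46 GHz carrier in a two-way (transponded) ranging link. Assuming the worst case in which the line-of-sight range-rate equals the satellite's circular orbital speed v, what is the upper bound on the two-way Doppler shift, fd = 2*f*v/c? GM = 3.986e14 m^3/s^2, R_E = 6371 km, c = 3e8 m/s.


r = 8.1185e+06 m
v = sqrt(mu/r) = 7006.9779 m/s (worst-case radial velocity)
f = 7.46 GHz = 7.46e+09 Hz
fd = 2*f*v/c = 2*7.46e+09*7006.9779/3.0e+08
fd = 348480.3691 Hz

348480.3691 Hz


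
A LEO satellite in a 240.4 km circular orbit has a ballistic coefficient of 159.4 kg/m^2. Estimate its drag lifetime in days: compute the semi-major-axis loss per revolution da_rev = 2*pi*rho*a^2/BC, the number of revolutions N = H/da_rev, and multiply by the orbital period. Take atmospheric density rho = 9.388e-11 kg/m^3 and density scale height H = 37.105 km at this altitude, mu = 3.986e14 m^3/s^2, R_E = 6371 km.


a = R_E + alt = 6611.4000 km = 6.6114e+06 m
da_rev = 2*pi*rho*a^2/BC = 2*pi*9.388e-11*(6.6114e+06)^2/159.4 = 161.752685 m per revolution
N = H/da_rev = 37105.0000 m / 161.752685 m = 229.3934 revolutions
P = 2*pi*sqrt(a^3/mu) = 5349.9703 s
lifetime = N*P = 229.3934 * 5349.9703 = 1.2272479e+06 s = 14.2043 days

14.2043 days


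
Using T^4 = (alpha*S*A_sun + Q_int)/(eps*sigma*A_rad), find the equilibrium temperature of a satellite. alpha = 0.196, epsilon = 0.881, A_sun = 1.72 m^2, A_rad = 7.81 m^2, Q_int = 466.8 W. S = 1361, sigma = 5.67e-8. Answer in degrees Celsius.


Numerator = alpha*S*A_sun + Q_int = 0.196*1361*1.72 + 466.8 = 925.6203 W
Denominator = eps*sigma*A_rad = 0.881*5.67e-8*7.81 = 3.9013059e-07 W/K^4
T^4 = 2.372591e+09 K^4
T = 220.7017 K = -52.4483 C

-52.4483 degrees Celsius


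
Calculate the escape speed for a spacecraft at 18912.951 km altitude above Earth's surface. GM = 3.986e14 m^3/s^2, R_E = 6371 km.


r = 6371.0 + 18912.951 = 25283.9510 km = 2.5283951e+07 m
v_esc = sqrt(2*mu/r) = sqrt(2*3.986e14 / 2.5283951e+07)
v_esc = 5615.1476 m/s = 5.6151 km/s

5.6151 km/s


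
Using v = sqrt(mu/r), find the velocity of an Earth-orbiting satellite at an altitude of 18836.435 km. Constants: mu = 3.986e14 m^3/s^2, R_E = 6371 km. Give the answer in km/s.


r = R_E + alt = 6371.0 + 18836.435 = 25207.4350 km = 2.5207435e+07 m
v = sqrt(mu/r) = sqrt(3.986e14 / 2.5207435e+07) = 3976.5305 m/s = 3.9765 km/s

3.9765 km/s


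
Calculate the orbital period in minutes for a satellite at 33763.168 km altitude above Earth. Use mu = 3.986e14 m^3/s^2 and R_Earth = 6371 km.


r = 40134.1680 km = 4.0134168e+07 m
T = 2*pi*sqrt(r^3/mu) = 2*pi*sqrt(6.4646169e+22 / 3.986e14)
T = 80017.0650 s = 1333.6178 min

1333.6178 minutes


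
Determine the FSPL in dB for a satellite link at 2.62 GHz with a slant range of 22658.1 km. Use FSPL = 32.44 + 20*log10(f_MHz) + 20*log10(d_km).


f = 2.62 GHz = 2620.0000 MHz
d = 22658.1 km
FSPL = 32.44 + 20*log10(2620.0000) + 20*log10(22658.1)
FSPL = 32.44 + 68.3660 + 87.1045
FSPL = 187.9105 dB

187.9105 dB


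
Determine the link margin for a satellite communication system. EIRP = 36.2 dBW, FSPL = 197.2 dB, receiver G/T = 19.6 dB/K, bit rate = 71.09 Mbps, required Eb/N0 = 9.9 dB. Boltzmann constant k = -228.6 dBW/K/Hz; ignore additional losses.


C/N0 = EIRP - FSPL + G/T - k = 36.2 - 197.2 + 19.6 - (-228.6)
C/N0 = 87.2000 dB-Hz
R_b = 71.09 Mbps = 7.109e+07 bps -> 10*log10(R_b) = 78.5181 dB-Hz
Eb/N0 = C/N0 - 10*log10(R_b) = 87.2000 - 78.5181 = 8.6819 dB
Margin = Eb/N0 - Eb/N0_req = 8.6819 - 9.9 = -1.2181 dB (negative margin: link does not close)

-1.2181 dB


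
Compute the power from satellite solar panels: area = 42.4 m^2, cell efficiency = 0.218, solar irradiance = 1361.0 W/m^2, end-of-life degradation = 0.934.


P = area * eta * S * degradation
P = 42.4 * 0.218 * 1361.0 * 0.934
P = 11749.7155 W

11749.7155 W


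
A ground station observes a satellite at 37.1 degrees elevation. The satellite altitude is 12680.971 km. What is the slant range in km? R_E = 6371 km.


h = 12680.971 km, el = 37.1 deg
d = -R_E*sin(el) + sqrt((R_E*sin(el))^2 + 2*R_E*h + h^2)
d = -6371.0000*sin(0.6475172) + sqrt((6371.0000*0.603208)^2 + 2*6371.0000*12680.971 + 12680.971^2)
d = 14518.7946 km

14518.7946 km


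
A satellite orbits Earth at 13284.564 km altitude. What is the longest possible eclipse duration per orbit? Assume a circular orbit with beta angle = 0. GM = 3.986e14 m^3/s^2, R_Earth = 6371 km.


r = 19655.5640 km
T = 457.0758 min
Eclipse fraction = arcsin(R_E/r)/pi = arcsin(6371.0000/19655.5640)/pi
= arcsin(0.3241321)/pi = 0.1050722
Eclipse duration = 0.1050722 * 457.0758 = 48.0260 min

48.0260 minutes


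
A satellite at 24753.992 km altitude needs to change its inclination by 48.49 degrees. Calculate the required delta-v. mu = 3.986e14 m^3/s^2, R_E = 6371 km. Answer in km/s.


r = 31124.9920 km = 3.1124992e+07 m
V = sqrt(mu/r) = 3578.6071 m/s
di = 48.49 deg = 0.8463102 rad
dV = 2*V*sin(di/2) = 2*3578.6071*sin(0.4231551)
dV = 2939.0333 m/s = 2.9390 km/s

2.9390 km/s


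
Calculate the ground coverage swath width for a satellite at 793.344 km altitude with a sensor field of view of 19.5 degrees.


FOV = 19.5 deg = 0.3403392 rad
swath = 2 * alt * tan(FOV/2) = 2 * 793.344 * tan(0.1701696)
swath = 2 * 793.344 * 0.1718314
swath = 272.6429 km

272.6429 km


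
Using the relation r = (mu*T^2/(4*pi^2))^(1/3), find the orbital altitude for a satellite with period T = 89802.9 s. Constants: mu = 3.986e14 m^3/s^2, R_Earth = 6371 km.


T = 89802.9 s
r = (mu*T^2/(4*pi^2))^(1/3) = (3.986e14 * 89802.9^2 / (4*pi^2))^(1/3)
r = 4.3343046e+07 m = 43343.0458 km
alt = r - R_E = 43343.0458 - 6371 = 36972.0458 km

36972.0458 km


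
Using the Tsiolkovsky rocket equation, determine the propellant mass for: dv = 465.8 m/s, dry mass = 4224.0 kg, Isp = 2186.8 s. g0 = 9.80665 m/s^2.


ve = Isp * g0 = 2186.8 * 9.80665 = 21445.182220 m/s
mass ratio = exp(dv/ve) = exp(465.8/21445.182220) = 1.02195810
m_prop = m_dry * (mr - 1) = 4224.0 * (1.02195810 - 1)
m_prop = 92.7510 kg

92.7510 kg


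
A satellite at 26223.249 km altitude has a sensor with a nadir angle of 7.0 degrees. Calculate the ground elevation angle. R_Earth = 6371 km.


r = R_E + alt = 32594.2490 km
Law of sines in the satellite / Earth-center / ground-point triangle:
  sin(nadir)/R_E = sin(90 + el)/r  =>  cos(el) = (r/R_E)*sin(nadir)
cos(el) = (32594.2490 / 6371.0000) * sin(7.0 deg) = 0.6234876
el = arccos(0.6234876) = 51.4287 deg
(Earth-central angle = 90 - nadir - el = 31.5713 deg)

51.4287 degrees


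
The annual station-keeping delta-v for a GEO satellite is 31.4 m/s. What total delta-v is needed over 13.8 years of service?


dV = rate * years = 31.4 * 13.8
dV = 433.3200 m/s

433.3200 m/s


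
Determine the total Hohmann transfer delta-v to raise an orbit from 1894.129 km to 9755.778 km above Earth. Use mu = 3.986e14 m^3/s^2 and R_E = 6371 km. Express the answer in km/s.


r1 = 8265.1290 km = 8.265129e+06 m
r2 = 16126.7780 km = 1.6126778e+07 m
dv1 = sqrt(mu/r1)*(sqrt(2*r2/(r1+r2)) - 1) = 1041.0949 m/s
dv2 = sqrt(mu/r2)*(1 - sqrt(2*r1/(r1+r2))) = 878.8671 m/s
total dv = |dv1| + |dv2| = 1041.0949 + 878.8671 = 1919.9620 m/s = 1.9200 km/s

1.9200 km/s


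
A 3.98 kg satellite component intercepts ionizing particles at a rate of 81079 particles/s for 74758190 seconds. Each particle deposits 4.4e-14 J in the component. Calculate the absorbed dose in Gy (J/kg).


Total energy deposited = rate * time * E_per
  = 81079 * 74758190 * 4.4e-14 = 0.266698 J
Dose = E_total / mass = 0.266698 / 3.98
Dose = 0.06700956 Gy

0.0670 Gy


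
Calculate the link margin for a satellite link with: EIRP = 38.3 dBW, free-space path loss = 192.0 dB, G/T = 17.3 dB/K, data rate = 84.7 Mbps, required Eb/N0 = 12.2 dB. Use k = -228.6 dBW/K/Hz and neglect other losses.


C/N0 = EIRP - FSPL + G/T - k = 38.3 - 192.0 + 17.3 - (-228.6)
C/N0 = 92.2000 dB-Hz
R_b = 84.7 Mbps = 8.47e+07 bps -> 10*log10(R_b) = 79.2788 dB-Hz
Eb/N0 = C/N0 - 10*log10(R_b) = 92.2000 - 79.2788 = 12.9212 dB
Margin = Eb/N0 - Eb/N0_req = 12.9212 - 12.2 = 0.7211659 dB (link closes)

0.7212 dB


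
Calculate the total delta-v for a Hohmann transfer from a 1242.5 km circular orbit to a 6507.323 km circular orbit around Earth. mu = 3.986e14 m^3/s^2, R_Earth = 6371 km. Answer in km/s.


r1 = 7613.5000 km = 7.6135e+06 m
r2 = 12878.3230 km = 1.2878323e+07 m
dv1 = sqrt(mu/r1)*(sqrt(2*r2/(r1+r2)) - 1) = 876.4219 m/s
dv2 = sqrt(mu/r2)*(1 - sqrt(2*r1/(r1+r2))) = 767.6408 m/s
total dv = |dv1| + |dv2| = 876.4219 + 767.6408 = 1644.0627 m/s = 1.6441 km/s

1.6441 km/s


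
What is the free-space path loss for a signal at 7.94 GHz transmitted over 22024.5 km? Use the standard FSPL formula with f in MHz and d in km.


f = 7.94 GHz = 7940.0000 MHz
d = 22024.5 km
FSPL = 32.44 + 20*log10(7940.0000) + 20*log10(22024.5)
FSPL = 32.44 + 77.9964 + 86.8581
FSPL = 197.2945 dB

197.2945 dB


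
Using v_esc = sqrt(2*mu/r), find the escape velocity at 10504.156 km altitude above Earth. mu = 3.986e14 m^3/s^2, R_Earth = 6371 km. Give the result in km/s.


r = 6371.0 + 10504.156 = 16875.1560 km = 1.6875156e+07 m
v_esc = sqrt(2*mu/r) = sqrt(2*3.986e14 / 1.6875156e+07)
v_esc = 6873.2121 m/s = 6.8732 km/s

6.8732 km/s


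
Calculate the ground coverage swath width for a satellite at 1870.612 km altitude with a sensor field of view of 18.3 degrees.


FOV = 18.3 deg = 0.3193953 rad
swath = 2 * alt * tan(FOV/2) = 2 * 1870.612 * tan(0.1596976)
swath = 2 * 1870.612 * 0.1610692
swath = 602.5961 km

602.5961 km


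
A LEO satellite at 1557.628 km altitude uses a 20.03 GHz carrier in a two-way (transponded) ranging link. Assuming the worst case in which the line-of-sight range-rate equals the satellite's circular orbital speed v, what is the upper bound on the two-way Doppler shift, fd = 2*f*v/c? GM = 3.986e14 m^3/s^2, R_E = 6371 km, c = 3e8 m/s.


r = 7.928628e+06 m
v = sqrt(mu/r) = 7090.3819 m/s (worst-case radial velocity)
f = 20.03 GHz = 2.003e+10 Hz
fd = 2*f*v/c = 2*2.003e+10*7090.3819/3.0e+08
fd = 946802.3267 Hz

946802.3267 Hz


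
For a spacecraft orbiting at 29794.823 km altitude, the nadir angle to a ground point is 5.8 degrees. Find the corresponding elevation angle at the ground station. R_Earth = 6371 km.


r = R_E + alt = 36165.8230 km
Law of sines in the satellite / Earth-center / ground-point triangle:
  sin(nadir)/R_E = sin(90 + el)/r  =>  cos(el) = (r/R_E)*sin(nadir)
cos(el) = (36165.8230 / 6371.0000) * sin(5.8 deg) = 0.5736594
el = arccos(0.5736594) = 54.9942 deg
(Earth-central angle = 90 - nadir - el = 29.2058 deg)

54.9942 degrees


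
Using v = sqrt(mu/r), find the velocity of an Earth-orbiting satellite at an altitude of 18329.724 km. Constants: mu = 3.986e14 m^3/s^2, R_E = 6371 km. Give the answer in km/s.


r = R_E + alt = 6371.0 + 18329.724 = 24700.7240 km = 2.4700724e+07 m
v = sqrt(mu/r) = sqrt(3.986e14 / 2.4700724e+07) = 4017.1108 m/s = 4.0171 km/s

4.0171 km/s


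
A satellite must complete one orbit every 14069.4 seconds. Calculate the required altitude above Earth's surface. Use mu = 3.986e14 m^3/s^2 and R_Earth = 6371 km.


T = 14069.4 s
r = (mu*T^2/(4*pi^2))^(1/3) = (3.986e14 * 14069.4^2 / (4*pi^2))^(1/3)
r = 1.2596297e+07 m = 12596.2973 km
alt = r - R_E = 12596.2973 - 6371 = 6225.2973 km

6225.2973 km


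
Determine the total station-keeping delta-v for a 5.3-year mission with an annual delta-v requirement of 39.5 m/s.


dV = rate * years = 39.5 * 5.3
dV = 209.3500 m/s

209.3500 m/s


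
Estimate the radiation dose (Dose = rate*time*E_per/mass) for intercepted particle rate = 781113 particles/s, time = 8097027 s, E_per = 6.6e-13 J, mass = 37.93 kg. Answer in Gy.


Total energy deposited = rate * time * E_per
  = 781113 * 8097027 * 6.6e-13 = 4.1743 J
Dose = E_total / mass = 4.1743 / 37.93
Dose = 0.1100527 Gy

0.1101 Gy


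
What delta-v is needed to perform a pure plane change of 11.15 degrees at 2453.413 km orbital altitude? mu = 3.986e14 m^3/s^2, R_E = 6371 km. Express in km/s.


r = 8824.4130 km = 8.824413e+06 m
V = sqrt(mu/r) = 6720.8737 m/s
di = 11.15 deg = 0.1946042 rad
dV = 2*V*sin(di/2) = 2*6720.8737*sin(0.09730211)
dV = 1305.8475 m/s = 1.3058 km/s

1.3058 km/s


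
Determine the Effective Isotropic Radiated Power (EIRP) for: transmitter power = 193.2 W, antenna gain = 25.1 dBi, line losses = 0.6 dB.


Pt = 193.2 W = 22.8601 dBW
EIRP = Pt_dBW + Gt - losses = 22.8601 + 25.1 - 0.6 = 47.3601 dBW

47.3601 dBW


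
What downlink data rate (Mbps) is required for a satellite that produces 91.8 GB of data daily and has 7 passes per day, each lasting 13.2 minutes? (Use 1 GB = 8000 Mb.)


total contact time = 7 * 13.2 * 60 = 5544.0000 s
data = 91.8 GB = 734400.0000 Mb
rate = 734400.0000 / 5544.0000 = 132.4675 Mbps

132.4675 Mbps


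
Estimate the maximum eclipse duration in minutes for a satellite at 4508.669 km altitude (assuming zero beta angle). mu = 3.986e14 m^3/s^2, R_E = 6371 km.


r = 10879.6690 km
T = 188.2277 min
Eclipse fraction = arcsin(R_E/r)/pi = arcsin(6371.0000/10879.6690)/pi
= arcsin(0.5855877)/pi = 0.1991362
Eclipse duration = 0.1991362 * 188.2277 = 37.4829 min

37.4829 minutes


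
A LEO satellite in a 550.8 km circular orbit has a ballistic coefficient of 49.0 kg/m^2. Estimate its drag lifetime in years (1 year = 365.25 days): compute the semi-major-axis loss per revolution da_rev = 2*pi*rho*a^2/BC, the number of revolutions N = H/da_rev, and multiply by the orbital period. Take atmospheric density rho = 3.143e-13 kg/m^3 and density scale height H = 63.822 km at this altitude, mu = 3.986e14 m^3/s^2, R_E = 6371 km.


a = R_E + alt = 6921.8000 km = 6.9218e+06 m
da_rev = 2*pi*rho*a^2/BC = 2*pi*3.143e-13*(6.9218e+06)^2/49.0 = 1.930929 m per revolution
N = H/da_rev = 63822.0000 m / 1.930929 m = 33052.4873 revolutions
P = 2*pi*sqrt(a^3/mu) = 5731.1238 s
lifetime = N*P = 33052.4873 * 5731.1238 = 1.894279e+08 s = 2192.4525 days
years = 2192.4525 / 365.25 = 6.0026 years

6.0026 years


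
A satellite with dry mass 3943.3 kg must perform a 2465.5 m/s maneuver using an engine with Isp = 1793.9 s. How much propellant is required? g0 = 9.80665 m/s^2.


ve = Isp * g0 = 1793.9 * 9.80665 = 17592.149435 m/s
mass ratio = exp(dv/ve) = exp(2465.5/17592.149435) = 1.15044375
m_prop = m_dry * (mr - 1) = 3943.3 * (1.15044375 - 1)
m_prop = 593.2449 kg

593.2449 kg


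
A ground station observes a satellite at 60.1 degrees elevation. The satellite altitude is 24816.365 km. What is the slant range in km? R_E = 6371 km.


h = 24816.365 km, el = 60.1 deg
d = -R_E*sin(el) + sqrt((R_E*sin(el))^2 + 2*R_E*h + h^2)
d = -6371.0000*sin(1.0489) + sqrt((6371.0000*0.8668967)^2 + 2*6371.0000*24816.365 + 24816.365^2)
d = 25502.2424 km

25502.2424 km


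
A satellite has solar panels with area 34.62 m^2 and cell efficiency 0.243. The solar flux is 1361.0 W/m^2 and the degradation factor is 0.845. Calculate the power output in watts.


P = area * eta * S * degradation
P = 34.62 * 0.243 * 1361.0 * 0.845
P = 9674.9376 W

9674.9376 W


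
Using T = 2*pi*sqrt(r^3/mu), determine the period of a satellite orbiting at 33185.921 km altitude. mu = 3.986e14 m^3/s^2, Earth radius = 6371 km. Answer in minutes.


r = 39556.9210 km = 3.9556921e+07 m
T = 2*pi*sqrt(r^3/mu) = 2*pi*sqrt(6.1896692e+22 / 3.986e14)
T = 78296.9674 s = 1304.9495 min

1304.9495 minutes


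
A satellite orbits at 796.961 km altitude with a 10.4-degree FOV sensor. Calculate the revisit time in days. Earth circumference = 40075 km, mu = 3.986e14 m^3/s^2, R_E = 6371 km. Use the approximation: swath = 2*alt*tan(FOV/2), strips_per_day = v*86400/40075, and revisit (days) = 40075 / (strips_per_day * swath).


swath = 2*796.961*tan(0.09075712) = 145.0583 km
v = sqrt(mu/r) = 7457.1148 m/s = 7.4571 km/s
strips/day = v*86400/40075 = 7.4571*86400/40075 = 16.0772
coverage/day = strips * swath = 16.0772 * 145.0583 = 2332.1341 km
revisit = 40075 / 2332.1341 = 17.1838 days

17.1838 days


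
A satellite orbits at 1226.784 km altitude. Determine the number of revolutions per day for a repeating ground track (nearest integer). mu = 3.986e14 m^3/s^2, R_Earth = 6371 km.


r = 7.597784e+06 m
T = 2*pi*sqrt(r^3/mu) = 6590.8531 s = 109.8476 min
revs/day = 1440 / 109.8476 = 13.1091
Rounded: 13 revolutions per day

13 revolutions per day


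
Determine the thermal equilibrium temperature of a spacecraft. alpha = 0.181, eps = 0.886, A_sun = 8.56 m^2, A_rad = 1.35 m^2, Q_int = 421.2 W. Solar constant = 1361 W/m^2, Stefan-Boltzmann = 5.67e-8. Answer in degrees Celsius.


Numerator = alpha*S*A_sun + Q_int = 0.181*1361*8.56 + 421.2 = 2529.8790 W
Denominator = eps*sigma*A_rad = 0.886*5.67e-8*1.35 = 6.781887e-08 W/K^4
T^4 = 3.7303467e+10 K^4
T = 439.4782 K = 166.3282 C

166.3282 degrees Celsius


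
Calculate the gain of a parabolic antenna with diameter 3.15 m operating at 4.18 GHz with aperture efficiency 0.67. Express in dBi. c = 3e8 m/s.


lambda = c/f = 3e8 / 4.18e+09 = 0.07177033 m
G = eta*(pi*D/lambda)^2 = 0.67*(pi*3.15/0.07177033)^2
G = 12738.1310 (linear)
G = 10*log10(12738.1310) = 41.0511 dBi

41.0511 dBi


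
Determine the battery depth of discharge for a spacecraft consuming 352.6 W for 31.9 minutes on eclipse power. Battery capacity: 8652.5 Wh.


E_used = P * t / 60 = 352.6 * 31.9 / 60 = 187.4657 Wh
DOD = E_used / E_total * 100 = 187.4657 / 8652.5 * 100
DOD = 2.1666 %

2.1666 %


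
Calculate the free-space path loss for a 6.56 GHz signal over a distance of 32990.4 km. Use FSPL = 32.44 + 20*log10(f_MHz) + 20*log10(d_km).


f = 6.56 GHz = 6560.0000 MHz
d = 32990.4 km
FSPL = 32.44 + 20*log10(6560.0000) + 20*log10(32990.4)
FSPL = 32.44 + 76.3381 + 90.3678
FSPL = 199.1458 dB

199.1458 dB


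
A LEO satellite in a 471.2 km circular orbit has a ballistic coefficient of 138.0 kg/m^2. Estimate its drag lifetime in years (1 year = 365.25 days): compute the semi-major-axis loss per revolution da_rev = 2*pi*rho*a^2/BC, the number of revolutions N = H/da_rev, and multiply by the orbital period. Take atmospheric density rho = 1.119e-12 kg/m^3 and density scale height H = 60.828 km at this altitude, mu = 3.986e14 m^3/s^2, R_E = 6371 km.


a = R_E + alt = 6842.2000 km = 6.8422e+06 m
da_rev = 2*pi*rho*a^2/BC = 2*pi*1.119e-12*(6.8422e+06)^2/138.0 = 2.385187 m per revolution
N = H/da_rev = 60828.0000 m / 2.385187 m = 25502.4051 revolutions
P = 2*pi*sqrt(a^3/mu) = 5632.5476 s
lifetime = N*P = 25502.4051 * 5632.5476 = 1.4364351e+08 s = 1662.5406 days
years = 1662.5406 / 365.25 = 4.5518 years

4.5518 years


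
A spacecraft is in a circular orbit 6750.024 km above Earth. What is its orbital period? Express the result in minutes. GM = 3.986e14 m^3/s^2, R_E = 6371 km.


r = 13121.0240 km = 1.3121024e+07 m
T = 2*pi*sqrt(r^3/mu) = 2*pi*sqrt(2.2589322e+21 / 3.986e14)
T = 14957.6310 s = 249.2939 min

249.2939 minutes


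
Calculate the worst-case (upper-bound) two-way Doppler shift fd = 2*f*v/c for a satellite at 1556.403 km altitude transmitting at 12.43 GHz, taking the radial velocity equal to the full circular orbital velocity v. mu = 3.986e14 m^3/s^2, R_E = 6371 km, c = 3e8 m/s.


r = 7.927403e+06 m
v = sqrt(mu/r) = 7090.9297 m/s (worst-case radial velocity)
f = 12.43 GHz = 1.243e+10 Hz
fd = 2*f*v/c = 2*1.243e+10*7090.9297/3.0e+08
fd = 587601.7065 Hz

587601.7065 Hz


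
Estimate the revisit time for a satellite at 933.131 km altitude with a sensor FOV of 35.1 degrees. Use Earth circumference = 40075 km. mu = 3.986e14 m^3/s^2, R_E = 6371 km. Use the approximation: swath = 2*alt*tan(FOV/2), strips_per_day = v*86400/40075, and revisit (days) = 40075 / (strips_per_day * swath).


swath = 2*933.131*tan(0.3063053) = 590.2212 km
v = sqrt(mu/r) = 7387.2768 m/s = 7.3873 km/s
strips/day = v*86400/40075 = 7.3873*86400/40075 = 15.9267
coverage/day = strips * swath = 15.9267 * 590.2212 = 9400.2491 km
revisit = 40075 / 9400.2491 = 4.2632 days

4.2632 days
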